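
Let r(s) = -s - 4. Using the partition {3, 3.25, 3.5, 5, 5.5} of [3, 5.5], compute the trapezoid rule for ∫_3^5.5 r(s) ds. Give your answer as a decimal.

-20.625

Subinterval widths: 0.25, 0.25, 1.5, 0.5.
r(3) = -7, r(3.25) = -7.25, r(3.5) = -7.5, r(5) = -9, r(5.5) = -9.5.
On each subinterval the trapezoid contributes (Δs_i/2)·[r(s_{i-1}) + r(s_i)].
Sum = -20.625.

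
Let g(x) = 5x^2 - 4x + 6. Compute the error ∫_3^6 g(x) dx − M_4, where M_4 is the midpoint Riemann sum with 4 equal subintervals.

0.703125

Exact integral: ∫_3^6 g(x) dx = 279.
M_4 = 278.296875.
Error = 279 − 278.296875 = 0.703125.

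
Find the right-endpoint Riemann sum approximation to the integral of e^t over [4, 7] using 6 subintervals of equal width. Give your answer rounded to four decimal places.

1324.1629

Δt = (7 − 4)/6 = 0.5.
Right endpoints: 4.5, 5, 5.5, 6, 6.5, 7.
f(4.5) ≈ 90.0171, f(5) ≈ 148.4132, f(5.5) ≈ 244.6919, f(6) ≈ 403.4288, f(6.5) ≈ 665.1416, f(7) ≈ 1096.6332.
Sum = Δt · [f(4.5) + f(5) + f(5.5) + ...].
Sum ≈ 1324.1629.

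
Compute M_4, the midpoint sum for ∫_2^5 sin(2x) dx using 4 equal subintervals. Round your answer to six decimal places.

Δx = (5 − 2)/4 = 0.75.
Midpoints: 2.375, 3.125, 3.875, 4.625.
f(2.375) ≈ -0.999293, f(3.125) ≈ -0.033179, f(3.875) ≈ 0.994599, f(4.625) ≈ 0.173889.
Sum = Δx · [f(2.375) + f(3.125) + f(3.875) + f(4.625)].
Sum ≈ 0.102012.

0.102012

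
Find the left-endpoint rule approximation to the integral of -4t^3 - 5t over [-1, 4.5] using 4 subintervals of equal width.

-221.33203125

Δt = (4.5 − (-1))/4 = 1.375.
Left endpoints: -1, 0.375, 1.75, 3.125.
f(-1) = 9, f(0.375) = -2.0859375, f(1.75) = -30.1875, f(3.125) = -137.6953125.
Sum = Δt · [f(-1) + f(0.375) + f(1.75) + f(3.125)].
Sum = -221.33203125.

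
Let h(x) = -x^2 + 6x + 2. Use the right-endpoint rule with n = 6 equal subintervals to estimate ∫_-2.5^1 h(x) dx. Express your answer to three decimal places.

Δx = (1 − (-2.5))/6 = 7/12.
Right endpoints: -23/12, -4/3, -0.75, -1/6, 5/12, 1.
h(-23/12) = -1897/144, h(-4/3) = -70/9, h(-0.75) = -3.0625, h(-1/6) = 35/36, h(5/12) = 623/144, h(1) = 7.
Sum = Δx · [h(-23/12) + h(-4/3) + h(-0.75) + ...].
Sum ≈ -6.834.

-6.834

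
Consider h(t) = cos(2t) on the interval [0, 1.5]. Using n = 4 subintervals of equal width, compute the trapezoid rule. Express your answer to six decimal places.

0.067221

Δt = (1.5 − 0)/4 = 0.375.
h(0) ≈ 1.000000, h(0.375) ≈ 0.731689, h(0.75) ≈ 0.070737, h(1.125) ≈ -0.628174, h(1.5) ≈ -0.989992.
T_4 = (Δt/2)·[h(t_0) + 2h(t_1) + 2h(t_2) + 2h(t_3) + h(t_4)].
Sum ≈ 0.067221.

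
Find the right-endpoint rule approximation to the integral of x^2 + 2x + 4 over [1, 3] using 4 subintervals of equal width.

Δx = (3 − 1)/4 = 0.5.
Right endpoints: 1.5, 2, 2.5, 3.
f(1.5) = 9.25, f(2) = 12, f(2.5) = 15.25, f(3) = 19.
Sum = Δx · [f(1.5) + f(2) + f(2.5) + f(3)].
Sum = 27.75.

27.75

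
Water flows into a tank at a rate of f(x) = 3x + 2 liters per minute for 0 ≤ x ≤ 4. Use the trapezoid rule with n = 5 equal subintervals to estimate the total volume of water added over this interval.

32

Δx = (4 − 0)/5 = 0.8.
f(0) = 2, f(0.8) = 4.4, f(1.6) = 6.8, f(2.4) = 9.2, f(3.2) = 11.6, f(4) = 14.
T_5 = (Δx/2)·[f(x_0) + 2f(x_1) + ... + 2f(x_{4}) + f(x_5)].
Sum = 32.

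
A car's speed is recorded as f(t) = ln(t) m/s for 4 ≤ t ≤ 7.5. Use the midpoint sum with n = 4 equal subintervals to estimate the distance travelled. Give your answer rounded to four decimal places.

6.0703

Δt = (7.5 − 4)/4 = 0.875.
Midpoints: 4.4375, 5.3125, 6.1875, 7.0625.
f(4.4375) ≈ 1.4901, f(5.3125) ≈ 1.6701, f(6.1875) ≈ 1.8225, f(7.0625) ≈ 1.9548.
Sum = Δt · [f(4.4375) + f(5.3125) + f(6.1875) + f(7.0625)].
Sum ≈ 6.0703.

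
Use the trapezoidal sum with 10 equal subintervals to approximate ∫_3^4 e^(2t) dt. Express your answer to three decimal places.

Δt = (4 − 3)/10 = 0.1.
f(3) ≈ 403.429, f(3.1) ≈ 492.749, f(3.2) ≈ 601.845, f(3.3) ≈ 735.095, f(3.4) ≈ 897.847, f(3.5) ≈ 1096.633, f(3.6) ≈ 1339.431, f(3.7) ≈ 1635.984, f(3.8) ≈ 1998.196, f(3.9) ≈ 2440.602, f(4) ≈ 2980.958.
T_10 = (Δt/2)·[f(t_0) + 2f(t_1) + ... + 2f(t_{9}) + f(t_10)].
Sum ≈ 1293.058.

1293.058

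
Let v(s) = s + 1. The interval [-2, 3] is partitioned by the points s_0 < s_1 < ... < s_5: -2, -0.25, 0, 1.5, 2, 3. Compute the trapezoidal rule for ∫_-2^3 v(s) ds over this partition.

7.5

Subinterval widths: 1.75, 0.25, 1.5, 0.5, 1.
v(-2) = -1, v(-0.25) = 0.75, v(0) = 1, v(1.5) = 2.5, v(2) = 3, v(3) = 4.
On each subinterval the trapezoid contributes (Δs_i/2)·[v(s_{i-1}) + v(s_i)].
Sum = 7.5.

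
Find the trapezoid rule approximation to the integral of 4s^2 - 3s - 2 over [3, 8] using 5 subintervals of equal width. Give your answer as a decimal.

557.5

Δs = (8 − 3)/5 = 1.
f(3) = 25, f(4) = 50, f(5) = 83, f(6) = 124, f(7) = 173, f(8) = 230.
T_5 = (Δs/2)·[f(s_0) + 2f(s_1) + ... + 2f(s_{4}) + f(s_5)].
Sum = 557.5.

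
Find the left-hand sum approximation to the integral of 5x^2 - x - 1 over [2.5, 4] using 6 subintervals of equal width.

Δx = (4 − 2.5)/6 = 0.25.
Left endpoints: 2.5, 2.75, 3, 3.25, 3.5, 3.75.
f(2.5) = 27.75, f(2.75) = 34.0625, f(3) = 41, f(3.25) = 48.5625, f(3.5) = 56.75, f(3.75) = 65.5625.
Sum = Δx · [f(2.5) + f(2.75) + f(3) + ...].
Sum = 68.421875.

68.421875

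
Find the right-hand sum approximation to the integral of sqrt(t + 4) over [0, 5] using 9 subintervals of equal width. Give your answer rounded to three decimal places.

12.942

Δt = (5 − 0)/9 = 5/9.
Right endpoints: 5/9, 10/9, 5/3, 20/9, 25/9, 10/3, 35/9, 40/9, 5.
f(5/9) ≈ 2.134, f(10/9) ≈ 2.261, f(5/3) ≈ 2.380, f(20/9) ≈ 2.494, f(25/9) ≈ 2.603, f(10/3) ≈ 2.708, f(35/9) ≈ 2.809, f(40/9) ≈ 2.906, f(5) ≈ 3.000.
Sum = Δt · [f(5/9) + f(10/9) + f(5/3) + ...].
Sum ≈ 12.942.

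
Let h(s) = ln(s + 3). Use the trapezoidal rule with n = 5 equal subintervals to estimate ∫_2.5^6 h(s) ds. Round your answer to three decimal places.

Δs = (6 − 2.5)/5 = 0.7.
h(2.5) ≈ 1.705, h(3.2) ≈ 1.825, h(3.9) ≈ 1.932, h(4.6) ≈ 2.028, h(5.3) ≈ 2.116, h(6) ≈ 2.197.
T_5 = (Δs/2)·[h(s_0) + 2h(s_1) + ... + 2h(s_{4}) + h(s_5)].
Sum ≈ 6.896.

6.896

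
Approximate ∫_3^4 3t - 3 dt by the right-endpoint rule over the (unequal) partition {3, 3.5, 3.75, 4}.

8.0625

Subinterval widths: 0.5, 0.25, 0.25.
Right endpoints: 3.5, 3.75, 4.
f(3.5) = 7.5, f(3.75) = 8.25, f(4) = 9.
Sum = Σ Δt_i · f(t_i).
Sum = 8.0625.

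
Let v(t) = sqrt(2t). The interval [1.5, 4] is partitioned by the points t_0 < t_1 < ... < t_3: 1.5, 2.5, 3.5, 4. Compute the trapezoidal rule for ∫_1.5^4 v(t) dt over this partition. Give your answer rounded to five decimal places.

Subinterval widths: 1, 1, 0.5.
v(1.5) ≈ 1.73205, v(2.5) ≈ 2.23607, v(3.5) ≈ 2.64575, v(4) ≈ 2.82843.
On each subinterval the trapezoid contributes (Δt_i/2)·[v(t_{i-1}) + v(t_i)].
Sum ≈ 5.79351.

5.79351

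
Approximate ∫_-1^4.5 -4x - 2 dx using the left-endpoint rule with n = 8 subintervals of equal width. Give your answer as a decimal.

-41.9375

Δx = (4.5 − (-1))/8 = 0.6875.
Left endpoints: -1, -0.3125, 0.375, 1.0625, 1.75, 2.4375, 3.125, 3.8125.
f(-1) = 2, f(-0.3125) = -0.75, f(0.375) = -3.5, f(1.0625) = -6.25, f(1.75) = -9, f(2.4375) = -11.75, f(3.125) = -14.5, f(3.8125) = -17.25.
Sum = Δx · [f(-1) + f(-0.3125) + f(0.375) + ...].
Sum = -41.9375.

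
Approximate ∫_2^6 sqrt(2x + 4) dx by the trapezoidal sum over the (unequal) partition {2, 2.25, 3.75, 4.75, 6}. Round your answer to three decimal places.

13.777

Subinterval widths: 0.25, 1.5, 1, 1.25.
f(2) ≈ 2.828, f(2.25) ≈ 2.915, f(3.75) ≈ 3.391, f(4.75) ≈ 3.674, f(6) ≈ 4.000.
On each subinterval the trapezoid contributes (Δx_i/2)·[f(x_{i-1}) + f(x_i)].
Sum ≈ 13.777.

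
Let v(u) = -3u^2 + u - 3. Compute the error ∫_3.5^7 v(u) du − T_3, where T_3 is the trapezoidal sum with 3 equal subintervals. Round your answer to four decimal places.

Exact integral: ∫_3.5^7 v(u) du = -292.25.
T_3 ≈ -294.631944.
Error ≈ -292.25 − (-294.631944) ≈ 2.3819.

2.3819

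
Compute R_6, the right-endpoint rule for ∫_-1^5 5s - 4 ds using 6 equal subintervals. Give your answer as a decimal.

Δs = (5 − (-1))/6 = 1.
Right endpoints: 0, 1, 2, 3, 4, 5.
f(0) = -4, f(1) = 1, f(2) = 6, f(3) = 11, f(4) = 16, f(5) = 21.
Sum = Δs · [f(0) + f(1) + f(2) + ...].
Sum = 51.

51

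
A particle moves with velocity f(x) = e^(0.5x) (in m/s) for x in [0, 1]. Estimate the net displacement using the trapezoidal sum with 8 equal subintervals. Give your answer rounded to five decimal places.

1.29786

Δx = (1 − 0)/8 = 0.125.
f(0) ≈ 1.00000, f(0.125) ≈ 1.06449, f(0.25) ≈ 1.13315, f(0.375) ≈ 1.20623, f(0.5) ≈ 1.28403, f(0.625) ≈ 1.36684, f(0.75) ≈ 1.45499, f(0.875) ≈ 1.54883, f(1) ≈ 1.64872.
T_8 = (Δx/2)·[f(x_0) + 2f(x_1) + ... + 2f(x_{7}) + f(x_8)].
Sum ≈ 1.29786.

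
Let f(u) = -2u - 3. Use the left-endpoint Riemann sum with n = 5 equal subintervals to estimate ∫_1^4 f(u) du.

-22.2

Δu = (4 − 1)/5 = 0.6.
Left endpoints: 1, 1.6, 2.2, 2.8, 3.4.
f(1) = -5, f(1.6) = -6.2, f(2.2) = -7.4, f(2.8) = -8.6, f(3.4) = -9.8.
Sum = Δu · [f(1) + f(1.6) + f(2.2) + f(2.8) + f(3.4)].
Sum = -22.2.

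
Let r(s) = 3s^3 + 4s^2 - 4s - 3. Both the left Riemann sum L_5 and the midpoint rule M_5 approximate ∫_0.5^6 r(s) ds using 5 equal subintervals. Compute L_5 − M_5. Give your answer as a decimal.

-367.4240625

L_5 = 785.9225.
M_5 = 1153.3465625.
L_5 − M_5 = -367.4240625.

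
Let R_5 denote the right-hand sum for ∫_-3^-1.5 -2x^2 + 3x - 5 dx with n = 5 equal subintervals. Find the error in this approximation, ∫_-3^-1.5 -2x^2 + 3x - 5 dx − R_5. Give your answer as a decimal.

Exact integral: ∫_-3^-1.5 f(x) dx = -33.375.
R_5 = -30.72.
Error = -33.375 − (-30.72) = -2.655.

-2.655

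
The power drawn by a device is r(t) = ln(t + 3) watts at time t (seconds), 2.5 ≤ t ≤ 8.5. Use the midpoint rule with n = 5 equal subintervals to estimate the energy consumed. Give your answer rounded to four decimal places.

Δt = (8.5 − 2.5)/5 = 1.2.
Midpoints: 3.1, 4.3, 5.5, 6.7, 7.9.
r(3.1) ≈ 1.8083, r(4.3) ≈ 1.9879, r(5.5) ≈ 2.1401, r(6.7) ≈ 2.2721, r(7.9) ≈ 2.3888.
Sum = Δt · [r(3.1) + r(4.3) + r(5.5) + r(6.7) + r(7.9)].
Sum ≈ 12.7165.

12.7165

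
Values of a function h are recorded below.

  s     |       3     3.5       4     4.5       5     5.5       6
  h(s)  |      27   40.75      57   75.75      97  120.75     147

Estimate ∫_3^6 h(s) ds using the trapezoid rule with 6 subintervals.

239.125

Δs = 0.5.
T_6 = (0.5/2)·[27 + 2·40.75 + 2·57 + 2·75.75 + 2·97 + 2·120.75 + 147] = 239.125.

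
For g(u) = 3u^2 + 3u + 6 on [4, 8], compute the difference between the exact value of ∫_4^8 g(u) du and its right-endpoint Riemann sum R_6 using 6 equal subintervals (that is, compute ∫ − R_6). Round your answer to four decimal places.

Exact integral: ∫_4^8 g(u) du = 544.
R_6 ≈ 596.888889.
Error ≈ 544 − 596.888889 ≈ -52.8889.

-52.8889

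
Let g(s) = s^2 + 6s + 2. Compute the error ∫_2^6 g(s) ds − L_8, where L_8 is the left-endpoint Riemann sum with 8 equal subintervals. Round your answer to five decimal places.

Exact integral: ∫_2^6 g(s) ds ≈ 173.3333333.
L_8 = 159.5.
Error ≈ 173.3333333 − 159.5 ≈ 13.83333.

13.83333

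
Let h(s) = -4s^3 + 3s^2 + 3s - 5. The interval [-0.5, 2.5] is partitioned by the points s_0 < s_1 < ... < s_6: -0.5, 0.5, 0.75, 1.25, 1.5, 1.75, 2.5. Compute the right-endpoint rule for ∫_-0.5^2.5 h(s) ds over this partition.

Subinterval widths: 1, 0.25, 0.5, 0.25, 0.25, 0.75.
Right endpoints: 0.5, 0.75, 1.25, 1.5, 1.75, 2.5.
h(0.5) = -3.25, h(0.75) = -2.75, h(1.25) = -4.375, h(1.5) = -7.25, h(1.75) = -12, h(2.5) = -41.25.
Sum = Σ Δs_i · h(s_i).
Sum = -41.875.

-41.875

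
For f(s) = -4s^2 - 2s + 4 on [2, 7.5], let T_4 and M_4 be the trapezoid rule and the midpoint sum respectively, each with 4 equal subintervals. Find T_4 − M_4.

-10.3984375

T_4 = -589.015625.
M_4 = -578.6171875.
T_4 − M_4 = -10.3984375.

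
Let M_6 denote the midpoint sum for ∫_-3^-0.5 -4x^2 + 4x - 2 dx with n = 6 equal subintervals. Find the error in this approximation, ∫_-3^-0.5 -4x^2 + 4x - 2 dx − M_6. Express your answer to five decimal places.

Exact integral: ∫_-3^-0.5 f(x) dx ≈ -58.3333333.
M_6 ≈ -58.1886574.
Error ≈ -58.3333333 − (-58.1886574) ≈ -0.14468.

-0.14468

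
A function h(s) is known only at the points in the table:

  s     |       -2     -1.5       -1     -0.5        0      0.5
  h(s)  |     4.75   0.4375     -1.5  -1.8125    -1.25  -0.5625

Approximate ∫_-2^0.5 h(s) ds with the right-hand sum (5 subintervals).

-2.34375

Δs = 0.5.
Sum = 0.5·[0.4375 + (-1.5) + (-1.8125) + (-1.25) + (-0.5625)] = -2.34375.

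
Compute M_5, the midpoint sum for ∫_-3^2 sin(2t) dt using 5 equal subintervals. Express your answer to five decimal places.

0.95892

Δt = (2 − (-3))/5 = 1.
Midpoints: -2.5, -1.5, -0.5, 0.5, 1.5.
f(-2.5) ≈ 0.95892, f(-1.5) ≈ -0.14112, f(-0.5) ≈ -0.84147, f(0.5) ≈ 0.84147, f(1.5) ≈ 0.14112.
Sum = Δt · [f(-2.5) + f(-1.5) + f(-0.5) + f(0.5) + f(1.5)].
Sum ≈ 0.95892.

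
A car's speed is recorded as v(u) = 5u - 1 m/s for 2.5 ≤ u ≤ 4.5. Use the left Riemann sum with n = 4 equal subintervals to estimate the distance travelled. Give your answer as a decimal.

30.5

Δu = (4.5 − 2.5)/4 = 0.5.
Left endpoints: 2.5, 3, 3.5, 4.
v(2.5) = 11.5, v(3) = 14, v(3.5) = 16.5, v(4) = 19.
Sum = Δu · [v(2.5) + v(3) + v(3.5) + v(4)].
Sum = 30.5.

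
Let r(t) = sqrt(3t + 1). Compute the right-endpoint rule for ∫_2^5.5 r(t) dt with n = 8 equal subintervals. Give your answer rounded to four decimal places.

Δt = (5.5 − 2)/8 = 0.4375.
Right endpoints: 2.4375, 2.875, 3.3125, 3.75, 4.1875, 4.625, 5.0625, 5.5.
r(2.4375) ≈ 2.8831, r(2.875) ≈ 3.1024, r(3.3125) ≈ 3.3072, r(3.75) ≈ 3.5000, r(4.1875) ≈ 3.6827, r(4.625) ≈ 3.8568, r(5.0625) ≈ 4.0234, r(5.5) ≈ 4.1833.
Sum = Δt · [r(2.4375) + r(2.875) + r(3.3125) + ...].
Sum ≈ 12.4858.

12.4858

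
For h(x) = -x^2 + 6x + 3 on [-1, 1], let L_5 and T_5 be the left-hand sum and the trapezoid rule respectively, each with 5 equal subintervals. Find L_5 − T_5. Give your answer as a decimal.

L_5 = 2.88.
T_5 = 5.28.
L_5 − T_5 = -2.4.

-2.4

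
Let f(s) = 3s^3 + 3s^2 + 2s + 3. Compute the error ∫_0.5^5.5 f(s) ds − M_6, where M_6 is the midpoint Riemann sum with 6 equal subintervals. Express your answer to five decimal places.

8.68056

Exact integral: ∫_0.5^5.5 f(s) ds = 897.5.
M_6 ≈ 888.8194444.
Error ≈ 897.5 − 888.8194444 ≈ 8.68056.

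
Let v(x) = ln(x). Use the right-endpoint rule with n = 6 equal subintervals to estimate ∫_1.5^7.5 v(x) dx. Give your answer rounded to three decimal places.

Δx = (7.5 − 1.5)/6 = 1.
Right endpoints: 2.5, 3.5, 4.5, 5.5, 6.5, 7.5.
v(2.5) ≈ 0.916, v(3.5) ≈ 1.253, v(4.5) ≈ 1.504, v(5.5) ≈ 1.705, v(6.5) ≈ 1.872, v(7.5) ≈ 2.015.
Sum = Δx · [v(2.5) + v(3.5) + v(4.5) + ...].
Sum ≈ 9.265.

9.265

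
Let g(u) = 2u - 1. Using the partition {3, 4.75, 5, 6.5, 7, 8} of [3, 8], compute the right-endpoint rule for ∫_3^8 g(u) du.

Subinterval widths: 1.75, 0.25, 1.5, 0.5, 1.
Right endpoints: 4.75, 5, 6.5, 7, 8.
g(4.75) = 8.5, g(5) = 9, g(6.5) = 12, g(7) = 13, g(8) = 15.
Sum = Σ Δu_i · g(u_i).
Sum = 56.625.

56.625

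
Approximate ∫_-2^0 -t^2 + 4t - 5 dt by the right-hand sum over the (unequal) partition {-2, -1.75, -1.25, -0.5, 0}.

Subinterval widths: 0.25, 0.5, 0.75, 0.5.
Right endpoints: -1.75, -1.25, -0.5, 0.
f(-1.75) = -15.0625, f(-1.25) = -11.5625, f(-0.5) = -7.25, f(0) = -5.
Sum = Σ Δt_i · f(t_i).
Sum = -17.484375.

-17.484375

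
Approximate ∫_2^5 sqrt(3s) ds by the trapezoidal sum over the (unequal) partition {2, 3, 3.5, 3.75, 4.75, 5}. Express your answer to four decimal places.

9.6296

Subinterval widths: 1, 0.5, 0.25, 1, 0.25.
f(2) ≈ 2.4495, f(3) ≈ 3.0000, f(3.5) ≈ 3.2404, f(3.75) ≈ 3.3541, f(4.75) ≈ 3.7749, f(5) ≈ 3.8730.
On each subinterval the trapezoid contributes (Δs_i/2)·[f(s_{i-1}) + f(s_i)].
Sum ≈ 9.6296.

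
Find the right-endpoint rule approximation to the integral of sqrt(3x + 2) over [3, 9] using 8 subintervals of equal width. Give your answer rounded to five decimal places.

Δx = (9 − 3)/8 = 0.75.
Right endpoints: 3.75, 4.5, 5.25, 6, 6.75, 7.5, 8.25, 9.
f(3.75) ≈ 3.64005, f(4.5) ≈ 3.93700, f(5.25) ≈ 4.21307, f(6) ≈ 4.47214, f(6.75) ≈ 4.71699, f(7.5) ≈ 4.94975, f(8.25) ≈ 5.17204, f(9) ≈ 5.38516.
Sum = Δx · [f(3.75) + f(4.5) + f(5.25) + ...].
Sum ≈ 27.36466.

27.36466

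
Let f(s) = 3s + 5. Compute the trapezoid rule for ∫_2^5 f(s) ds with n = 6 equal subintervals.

46.5

Δs = (5 − 2)/6 = 0.5.
f(2) = 11, f(2.5) = 12.5, f(3) = 14, f(3.5) = 15.5, f(4) = 17, f(4.5) = 18.5, f(5) = 20.
T_6 = (Δs/2)·[f(s_0) + 2f(s_1) + ... + 2f(s_{5}) + f(s_6)].
Sum = 46.5.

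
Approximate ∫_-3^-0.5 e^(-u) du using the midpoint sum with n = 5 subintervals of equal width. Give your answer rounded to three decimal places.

18.246

Δu = (-0.5 − (-3))/5 = 0.5.
Midpoints: -2.75, -2.25, -1.75, -1.25, -0.75.
f(-2.75) ≈ 15.643, f(-2.25) ≈ 9.488, f(-1.75) ≈ 5.755, f(-1.25) ≈ 3.490, f(-0.75) ≈ 2.117.
Sum = Δu · [f(-2.75) + f(-2.25) + f(-1.75) + f(-1.25) + f(-0.75)].
Sum ≈ 18.246.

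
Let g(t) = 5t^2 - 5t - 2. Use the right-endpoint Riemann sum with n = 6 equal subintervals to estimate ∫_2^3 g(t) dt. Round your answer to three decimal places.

18.856

Δt = (3 − 2)/6 = 1/6.
Right endpoints: 13/6, 7/3, 2.5, 8/3, 17/6, 3.
g(13/6) = 383/36, g(7/3) = 122/9, g(2.5) = 16.75, g(8/3) = 182/9, g(17/6) = 863/36, g(3) = 28.
Sum = Δt · [g(13/6) + g(7/3) + g(2.5) + ...].
Sum ≈ 18.856.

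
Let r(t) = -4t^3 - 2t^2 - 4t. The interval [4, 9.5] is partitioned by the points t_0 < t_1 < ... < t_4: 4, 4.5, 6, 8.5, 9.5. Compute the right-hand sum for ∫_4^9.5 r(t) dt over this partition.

Subinterval widths: 0.5, 1.5, 2.5, 1.
Right endpoints: 4.5, 6, 8.5, 9.5.
r(4.5) = -423, r(6) = -960, r(8.5) = -2635, r(9.5) = -3648.
Sum = Σ Δt_i · r(t_i).
Sum = -11887.

-11887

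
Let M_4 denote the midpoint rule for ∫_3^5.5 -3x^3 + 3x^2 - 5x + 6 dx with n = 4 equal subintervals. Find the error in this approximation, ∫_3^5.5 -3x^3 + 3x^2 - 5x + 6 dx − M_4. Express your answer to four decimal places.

Exact integral: ∫_3^5.5 f(x) dx = -524.296875.
M_4 ≈ -521.428223.
Error ≈ -524.296875 − (-521.428223) ≈ -2.8687.

-2.8687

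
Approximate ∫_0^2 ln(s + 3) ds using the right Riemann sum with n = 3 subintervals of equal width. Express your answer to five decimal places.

Δs = (2 − 0)/3 = 2/3.
Right endpoints: 2/3, 4/3, 2.
f(2/3) ≈ 1.29928, f(4/3) ≈ 1.46634, f(2) ≈ 1.60944.
Sum = Δs · [f(2/3) + f(4/3) + f(2)].
Sum ≈ 2.91671.

2.91671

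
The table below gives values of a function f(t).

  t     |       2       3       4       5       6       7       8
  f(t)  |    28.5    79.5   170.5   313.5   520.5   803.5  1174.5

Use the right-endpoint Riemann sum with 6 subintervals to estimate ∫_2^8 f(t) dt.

3062

Δt = 1.
Sum = 1·[79.5 + 170.5 + 313.5 + 520.5 + 803.5 + 1174.5] = 3062.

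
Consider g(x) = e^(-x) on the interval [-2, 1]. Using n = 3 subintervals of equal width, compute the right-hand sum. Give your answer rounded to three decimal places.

Δx = (1 − (-2))/3 = 1.
Right endpoints: -1, 0, 1.
g(-1) ≈ 2.718, g(0) ≈ 1.000, g(1) ≈ 0.368.
Sum = Δx · [g(-1) + g(0) + g(1)].
Sum ≈ 4.086.

4.086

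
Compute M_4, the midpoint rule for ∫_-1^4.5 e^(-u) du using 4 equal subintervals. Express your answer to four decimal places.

2.5051

Δu = (4.5 − (-1))/4 = 1.375.
Midpoints: -0.3125, 1.0625, 2.4375, 3.8125.
f(-0.3125) ≈ 1.3668, f(1.0625) ≈ 0.3456, f(2.4375) ≈ 0.0874, f(3.8125) ≈ 0.0221.
Sum = Δu · [f(-0.3125) + f(1.0625) + f(2.4375) + f(3.8125)].
Sum ≈ 2.5051.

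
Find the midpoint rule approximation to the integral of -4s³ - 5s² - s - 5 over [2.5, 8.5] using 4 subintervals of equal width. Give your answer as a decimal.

-6161.625

Δs = (8.5 − 2.5)/4 = 1.5.
Midpoints: 3.25, 4.75, 6.25, 7.75.
f(3.25) = -198.375, f(4.75) = -551.25, f(6.25) = -1183.125, f(7.75) = -2175.
Sum = Δs · [f(3.25) + f(4.75) + f(6.25) + f(7.75)].
Sum = -6161.625.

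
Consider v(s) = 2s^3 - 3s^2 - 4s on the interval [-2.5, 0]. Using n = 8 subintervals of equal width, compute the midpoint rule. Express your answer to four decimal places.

Δs = (0 − (-2.5))/8 = 0.3125.
Midpoints: -2.34375, -2.03125, -1.71875, -1.40625, -1.09375, -0.78125, -0.46875, -0.15625.
v(-2.34375) = -538275/16384, v(-2.03125) = -344305/16384, v(-1.71875) = -198935/16384, v(-1.40625) = -96165/16384, v(-1.09375) = -29995/16384, v(-0.78125) = 5575/16384, v(-0.46875) = 16545/16384, v(-0.15625) = 8915/16384.
Sum = Δs · [v(-2.34375) + v(-2.03125) + v(-1.71875) + ...].
Sum ≈ -22.4426.

-22.4426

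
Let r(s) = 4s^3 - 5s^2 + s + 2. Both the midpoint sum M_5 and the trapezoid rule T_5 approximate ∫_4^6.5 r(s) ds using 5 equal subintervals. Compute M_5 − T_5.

M_5 = 1193.125.
T_5 = 1202.1875.
M_5 − T_5 = -9.0625.

-9.0625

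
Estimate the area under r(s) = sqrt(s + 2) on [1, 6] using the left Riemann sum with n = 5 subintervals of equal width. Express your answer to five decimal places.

Δs = (6 − 1)/5 = 1.
Left endpoints: 1, 2, 3, 4, 5.
r(1) ≈ 1.73205, r(2) ≈ 2.00000, r(3) ≈ 2.23607, r(4) ≈ 2.44949, r(5) ≈ 2.64575.
Sum = Δs · [r(1) + r(2) + r(3) + r(4) + r(5)].
Sum ≈ 11.06336.

11.06336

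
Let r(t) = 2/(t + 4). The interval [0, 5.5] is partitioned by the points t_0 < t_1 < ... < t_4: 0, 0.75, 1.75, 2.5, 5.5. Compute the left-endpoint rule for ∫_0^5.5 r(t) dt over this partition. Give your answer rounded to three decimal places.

1.980

Subinterval widths: 0.75, 1, 0.75, 3.
Left endpoints: 0, 0.75, 1.75, 2.5.
r(0) = 0.5, r(0.75) = 8/19, r(1.75) = 8/23, r(2.5) = 4/13.
Sum = Σ Δt_i · r(t_i).
Sum ≈ 1.980.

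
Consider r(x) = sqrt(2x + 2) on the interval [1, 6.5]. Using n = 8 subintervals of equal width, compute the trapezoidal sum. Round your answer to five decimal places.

Δx = (6.5 − 1)/8 = 0.6875.
r(1) ≈ 2.00000, r(1.6875) ≈ 2.31840, r(2.375) ≈ 2.59808, r(3.0625) ≈ 2.85044, r(3.75) ≈ 3.08221, r(4.4375) ≈ 3.29773, r(5.125) ≈ 3.50000, r(5.8125) ≈ 3.69121, r(6.5) ≈ 3.87298.
T_8 = (Δx/2)·[r(x_0) + 2r(x_1) + ... + 2r(x_{7}) + r(x_8)].
Sum ≈ 16.68875.

16.68875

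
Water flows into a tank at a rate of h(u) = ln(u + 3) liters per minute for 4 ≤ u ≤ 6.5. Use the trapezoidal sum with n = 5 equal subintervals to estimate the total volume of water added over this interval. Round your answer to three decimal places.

Δu = (6.5 − 4)/5 = 0.5.
h(4) ≈ 1.946, h(4.5) ≈ 2.015, h(5) ≈ 2.079, h(5.5) ≈ 2.140, h(6) ≈ 2.197, h(6.5) ≈ 2.251.
T_5 = (Δu/2)·[h(u_0) + 2h(u_1) + ... + 2h(u_{4}) + h(u_5)].
Sum ≈ 5.265.

5.265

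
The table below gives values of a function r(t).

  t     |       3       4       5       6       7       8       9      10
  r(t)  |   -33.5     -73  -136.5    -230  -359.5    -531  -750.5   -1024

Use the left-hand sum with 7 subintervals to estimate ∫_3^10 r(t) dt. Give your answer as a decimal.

Δt = 1.
Sum = 1·[(-33.5) + (-73) + (-136.5) + (-230) + (-359.5) + (-531) + (-750.5)] = -2114.

-2114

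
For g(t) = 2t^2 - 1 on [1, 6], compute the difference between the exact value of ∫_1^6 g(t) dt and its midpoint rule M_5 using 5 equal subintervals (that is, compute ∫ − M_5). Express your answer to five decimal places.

Exact integral: ∫_1^6 g(t) dt ≈ 138.3333333.
M_5 = 137.5.
Error ≈ 138.3333333 − 137.5 ≈ 0.83333.

0.83333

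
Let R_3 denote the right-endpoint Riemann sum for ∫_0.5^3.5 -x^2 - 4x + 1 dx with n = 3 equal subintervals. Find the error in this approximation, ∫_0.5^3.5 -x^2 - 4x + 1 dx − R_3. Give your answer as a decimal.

12.5

Exact integral: ∫_0.5^3.5 f(x) dx = -35.25.
R_3 = -47.75.
Error = -35.25 − (-47.75) = 12.5.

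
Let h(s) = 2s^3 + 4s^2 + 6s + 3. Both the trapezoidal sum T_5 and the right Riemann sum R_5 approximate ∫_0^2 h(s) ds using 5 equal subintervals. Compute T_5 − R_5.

T_5 = 37.2.
R_5 = 46.
T_5 − R_5 = -8.8.

-8.8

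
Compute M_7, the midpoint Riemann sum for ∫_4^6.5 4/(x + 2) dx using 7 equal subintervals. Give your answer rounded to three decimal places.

1.393

Δx = (6.5 − 4)/7 = 5/14.
Midpoints: 117/28, 127/28, 137/28, 5.25, 157/28, 167/28, 177/28.
f(117/28) = 112/173, f(127/28) = 112/183, f(137/28) = 112/193, f(5.25) = 16/29, f(157/28) = 112/213, f(167/28) = 112/223, f(177/28) = 112/233.
Sum = Δx · [f(117/28) + f(127/28) + f(137/28) + ...].
Sum ≈ 1.393.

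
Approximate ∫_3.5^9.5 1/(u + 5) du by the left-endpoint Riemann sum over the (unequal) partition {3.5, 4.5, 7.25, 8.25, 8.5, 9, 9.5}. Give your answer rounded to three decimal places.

0.580

Subinterval widths: 1, 2.75, 1, 0.25, 0.5, 0.5.
Left endpoints: 3.5, 4.5, 7.25, 8.25, 8.5, 9.
f(3.5) = 2/17, f(4.5) = 2/19, f(7.25) = 4/49, f(8.25) = 4/53, f(8.5) = 2/27, f(9) = 1/14.
Sum = Σ Δu_i · f(u_i).
Sum ≈ 0.580.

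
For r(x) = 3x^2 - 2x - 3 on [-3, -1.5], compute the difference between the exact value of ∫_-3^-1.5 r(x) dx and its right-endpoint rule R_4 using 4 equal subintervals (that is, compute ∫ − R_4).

4.25390625

Exact integral: ∫_-3^-1.5 r(x) dx = 25.875.
R_4 = 21.62109375.
Error = 25.875 − 21.62109375 = 4.25390625.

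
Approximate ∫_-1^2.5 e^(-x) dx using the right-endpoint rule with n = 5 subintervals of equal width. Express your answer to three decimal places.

1.820

Δx = (2.5 − (-1))/5 = 0.7.
Right endpoints: -0.3, 0.4, 1.1, 1.8, 2.5.
f(-0.3) ≈ 1.350, f(0.4) ≈ 0.670, f(1.1) ≈ 0.333, f(1.8) ≈ 0.165, f(2.5) ≈ 0.082.
Sum = Δx · [f(-0.3) + f(0.4) + f(1.1) + f(1.8) + f(2.5)].
Sum ≈ 1.820.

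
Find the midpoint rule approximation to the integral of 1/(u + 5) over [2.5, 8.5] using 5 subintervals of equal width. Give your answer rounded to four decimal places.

0.5871

Δu = (8.5 − 2.5)/5 = 1.2.
Midpoints: 3.1, 4.3, 5.5, 6.7, 7.9.
f(3.1) = 10/81, f(4.3) = 10/93, f(5.5) = 2/21, f(6.7) = 10/117, f(7.9) = 10/129.
Sum = Δu · [f(3.1) + f(4.3) + f(5.5) + f(6.7) + f(7.9)].
Sum ≈ 0.5871.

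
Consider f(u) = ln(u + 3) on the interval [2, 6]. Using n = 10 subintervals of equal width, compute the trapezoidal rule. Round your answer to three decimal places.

7.727

Δu = (6 − 2)/10 = 0.4.
f(2) ≈ 1.609, f(2.4) ≈ 1.686, f(2.8) ≈ 1.758, f(3.2) ≈ 1.825, f(3.6) ≈ 1.887, f(4) ≈ 1.946, f(4.4) ≈ 2.001, f(4.8) ≈ 2.054, f(5.2) ≈ 2.104, f(5.6) ≈ 2.152, f(6) ≈ 2.197.
T_10 = (Δu/2)·[f(u_0) + 2f(u_1) + ... + 2f(u_{9}) + f(u_10)].
Sum ≈ 7.727.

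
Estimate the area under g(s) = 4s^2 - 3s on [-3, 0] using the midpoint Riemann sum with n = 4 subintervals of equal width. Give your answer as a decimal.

Δs = (0 − (-3))/4 = 0.75.
Midpoints: -2.625, -1.875, -1.125, -0.375.
g(-2.625) = 35.4375, g(-1.875) = 19.6875, g(-1.125) = 8.4375, g(-0.375) = 1.6875.
Sum = Δs · [g(-2.625) + g(-1.875) + g(-1.125) + g(-0.375)].
Sum = 48.9375.

48.9375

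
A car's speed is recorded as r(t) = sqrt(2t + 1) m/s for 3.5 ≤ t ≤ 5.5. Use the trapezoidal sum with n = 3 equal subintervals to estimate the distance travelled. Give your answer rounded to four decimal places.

Δt = (5.5 − 3.5)/3 = 2/3.
r(3.5) ≈ 2.8284, r(25/6) ≈ 3.0551, r(29/6) ≈ 3.2660, r(5.5) ≈ 3.4641.
T_3 = (Δt/2)·[r(t_0) + 2r(t_1) + 2r(t_2) + r(t_3)].
Sum ≈ 6.3115.

6.3115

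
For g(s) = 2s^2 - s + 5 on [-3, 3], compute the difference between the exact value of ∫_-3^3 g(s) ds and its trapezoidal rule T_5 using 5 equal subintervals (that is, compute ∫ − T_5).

-2.88

Exact integral: ∫_-3^3 g(s) ds = 66.
T_5 = 68.88.
Error = 66 − 68.88 = -2.88.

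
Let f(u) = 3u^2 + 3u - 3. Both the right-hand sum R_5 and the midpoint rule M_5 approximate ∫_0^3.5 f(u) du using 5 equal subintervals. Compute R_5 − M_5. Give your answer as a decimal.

17.82375

R_5 = 68.145.
M_5 = 50.32125.
R_5 − M_5 = 17.82375.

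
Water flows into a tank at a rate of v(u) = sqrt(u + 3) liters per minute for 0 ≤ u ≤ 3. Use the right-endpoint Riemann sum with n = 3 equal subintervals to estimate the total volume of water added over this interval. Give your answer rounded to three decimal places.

Δu = (3 − 0)/3 = 1.
Right endpoints: 1, 2, 3.
v(1) ≈ 2.000, v(2) ≈ 2.236, v(3) ≈ 2.449.
Sum = Δu · [v(1) + v(2) + v(3)].
Sum ≈ 6.686.

6.686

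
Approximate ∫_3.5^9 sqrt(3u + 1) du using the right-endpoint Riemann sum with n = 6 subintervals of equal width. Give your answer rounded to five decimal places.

25.11848

Δu = (9 − 3.5)/6 = 11/12.
Right endpoints: 53/12, 16/3, 6.25, 43/6, 97/12, 9.
f(53/12) ≈ 3.77492, f(16/3) ≈ 4.12311, f(6.25) ≈ 4.44410, f(43/6) ≈ 4.74342, f(97/12) ≈ 5.02494, f(9) ≈ 5.29150.
Sum = Δu · [f(53/12) + f(16/3) + f(6.25) + ...].
Sum ≈ 25.11848.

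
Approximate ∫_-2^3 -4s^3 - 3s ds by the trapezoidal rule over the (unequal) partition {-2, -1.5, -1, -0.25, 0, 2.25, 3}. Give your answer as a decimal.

-99.0625

Subinterval widths: 0.5, 0.5, 0.75, 0.25, 2.25, 0.75.
f(-2) = 38, f(-1.5) = 18, f(-1) = 7, f(-0.25) = 0.8125, f(0) = 0, f(2.25) = -52.3125, f(3) = -117.
On each subinterval the trapezoid contributes (Δs_i/2)·[f(s_{i-1}) + f(s_i)].
Sum = -99.0625.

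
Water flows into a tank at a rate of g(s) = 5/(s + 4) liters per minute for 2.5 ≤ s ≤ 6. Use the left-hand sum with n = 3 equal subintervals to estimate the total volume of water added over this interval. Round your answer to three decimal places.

2.319

Δs = (6 − 2.5)/3 = 7/6.
Left endpoints: 2.5, 11/3, 29/6.
g(2.5) = 10/13, g(11/3) = 15/23, g(29/6) = 30/53.
Sum = Δs · [g(2.5) + g(11/3) + g(29/6)].
Sum ≈ 2.319.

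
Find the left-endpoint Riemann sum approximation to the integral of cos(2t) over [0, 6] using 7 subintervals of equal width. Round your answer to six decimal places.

Δt = (6 − 0)/7 = 6/7.
Left endpoints: 0, 6/7, 12/7, 18/7, 24/7, 30/7, 36/7.
f(0) ≈ 1.000000, f(6/7) ≈ -0.142998, f(12/7) ≈ -0.959103, f(18/7) ≈ 0.417296, f(24/7) ≈ 0.839759, f(30/7) ≈ -0.657463, f(36/7) ≈ -0.651728.
Sum = Δt · [f(0) + f(6/7) + f(12/7) + ...].
Sum ≈ -0.132203.

-0.132203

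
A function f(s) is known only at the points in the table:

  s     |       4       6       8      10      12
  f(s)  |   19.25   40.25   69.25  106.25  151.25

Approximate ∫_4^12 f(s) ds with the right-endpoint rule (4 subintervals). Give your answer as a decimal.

734

Δs = 2.
Sum = 2·[40.25 + 69.25 + 106.25 + 151.25] = 734.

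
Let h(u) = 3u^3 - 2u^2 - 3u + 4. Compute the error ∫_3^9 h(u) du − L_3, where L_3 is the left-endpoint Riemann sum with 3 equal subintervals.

Exact integral: ∫_3^9 h(u) du = 4308.
L_3 = 2572.
Error = 4308 − 2572 = 1736.

1736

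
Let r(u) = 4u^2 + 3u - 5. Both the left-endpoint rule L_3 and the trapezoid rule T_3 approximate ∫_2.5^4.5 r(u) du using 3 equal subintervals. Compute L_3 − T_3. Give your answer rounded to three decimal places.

-20.667

L_3 ≈ 91.59259.
T_3 ≈ 112.25926.
L_3 − T_3 ≈ -20.667.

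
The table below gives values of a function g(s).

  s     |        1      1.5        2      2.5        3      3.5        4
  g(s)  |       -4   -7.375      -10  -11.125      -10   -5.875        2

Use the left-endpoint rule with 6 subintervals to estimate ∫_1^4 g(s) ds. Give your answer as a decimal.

-24.1875

Δs = 0.5.
Sum = 0.5·[(-4) + (-7.375) + (-10) + (-11.125) + (-10) + (-5.875)] = -24.1875.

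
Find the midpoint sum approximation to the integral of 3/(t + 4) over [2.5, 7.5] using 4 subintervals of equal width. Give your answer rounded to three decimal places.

Δt = (7.5 − 2.5)/4 = 1.25.
Midpoints: 3.125, 4.375, 5.625, 6.875.
f(3.125) = 8/19, f(4.375) = 24/67, f(5.625) = 24/77, f(6.875) = 8/29.
Sum = Δt · [f(3.125) + f(4.375) + f(5.625) + f(6.875)].
Sum ≈ 1.709.

1.709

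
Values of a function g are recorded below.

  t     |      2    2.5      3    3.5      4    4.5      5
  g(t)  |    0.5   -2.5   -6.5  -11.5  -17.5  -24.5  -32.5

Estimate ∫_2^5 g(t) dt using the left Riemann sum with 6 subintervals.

Δt = 0.5.
Sum = 0.5·[0.5 + (-2.5) + (-6.5) + (-11.5) + (-17.5) + (-24.5)] = -31.

-31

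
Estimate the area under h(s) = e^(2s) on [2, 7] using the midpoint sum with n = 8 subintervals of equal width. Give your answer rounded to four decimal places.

563842.6684

Δs = (7 − 2)/8 = 0.625.
Midpoints: 2.3125, 2.9375, 3.5625, 4.1875, 4.8125, 5.4375, 6.0625, 6.6875.
h(2.3125) ≈ 102.0028, h(2.9375) ≈ 356.0247, h(3.5625) ≈ 1242.6482, h(4.1875) ≈ 4337.2683, h(4.8125) ≈ 15138.5538, h(5.4375) ≈ 52838.7446, h(6.0625) ≈ 184425.3401, h(6.6875) ≈ 643707.6871.
Sum = Δs · [h(2.3125) + h(2.9375) + h(3.5625) + ...].
Sum ≈ 563842.6684.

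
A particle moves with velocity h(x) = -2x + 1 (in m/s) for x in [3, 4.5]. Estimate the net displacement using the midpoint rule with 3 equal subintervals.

Δx = (4.5 − 3)/3 = 0.5.
Midpoints: 3.25, 3.75, 4.25.
h(3.25) = -5.5, h(3.75) = -6.5, h(4.25) = -7.5.
Sum = Δx · [h(3.25) + h(3.75) + h(4.25)].
Sum = -9.75.

-9.75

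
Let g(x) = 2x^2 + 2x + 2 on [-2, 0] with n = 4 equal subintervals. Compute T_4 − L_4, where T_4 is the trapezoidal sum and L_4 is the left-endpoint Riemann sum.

T_4 = 5.5.
L_4 = 6.5.
T_4 − L_4 = -1.

-1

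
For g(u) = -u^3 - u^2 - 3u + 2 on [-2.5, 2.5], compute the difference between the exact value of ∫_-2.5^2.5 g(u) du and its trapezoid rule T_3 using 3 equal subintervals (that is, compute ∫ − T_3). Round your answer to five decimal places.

Exact integral: ∫_-2.5^2.5 g(u) du ≈ -0.4166667.
T_3 ≈ -2.7314815.
Error ≈ -0.4166667 − (-2.7314815) ≈ 2.31481.

2.31481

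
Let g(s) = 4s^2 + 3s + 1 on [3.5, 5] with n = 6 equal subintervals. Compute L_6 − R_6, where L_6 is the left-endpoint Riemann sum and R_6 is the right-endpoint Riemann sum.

L_6 = 123.25.
R_6 = 137.125.
L_6 − R_6 = -13.875.

-13.875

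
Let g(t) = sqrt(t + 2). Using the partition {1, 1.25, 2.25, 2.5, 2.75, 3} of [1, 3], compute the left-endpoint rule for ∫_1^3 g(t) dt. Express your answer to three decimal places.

3.826

Subinterval widths: 0.25, 1, 0.25, 0.25, 0.25.
Left endpoints: 1, 1.25, 2.25, 2.5, 2.75.
g(1) ≈ 1.732, g(1.25) ≈ 1.803, g(2.25) ≈ 2.062, g(2.5) ≈ 2.121, g(2.75) ≈ 2.179.
Sum = Σ Δt_i · g(t_i).
Sum ≈ 3.826.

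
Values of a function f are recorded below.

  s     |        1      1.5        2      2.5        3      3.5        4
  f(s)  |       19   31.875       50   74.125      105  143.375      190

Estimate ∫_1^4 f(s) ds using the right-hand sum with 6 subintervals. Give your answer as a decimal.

Δs = 0.5.
Sum = 0.5·[31.875 + 50 + 74.125 + 105 + 143.375 + 190] = 297.1875.

297.1875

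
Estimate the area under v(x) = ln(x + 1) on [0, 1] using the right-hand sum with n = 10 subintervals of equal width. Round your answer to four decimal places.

0.4205

Δx = (1 − 0)/10 = 0.1.
Right endpoints: 0.1, 0.2, 0.3, 0.4, 0.5, 0.6, 0.7, 0.8, 0.9, 1.
v(0.1) ≈ 0.0953, v(0.2) ≈ 0.1823, v(0.3) ≈ 0.2624, v(0.4) ≈ 0.3365, v(0.5) ≈ 0.4055, v(0.6) ≈ 0.4700, v(0.7) ≈ 0.5306, v(0.8) ≈ 0.5878, v(0.9) ≈ 0.6419, v(1) ≈ 0.6931.
Sum = Δx · [v(0.1) + v(0.2) + v(0.3) + ...].
Sum ≈ 0.4205.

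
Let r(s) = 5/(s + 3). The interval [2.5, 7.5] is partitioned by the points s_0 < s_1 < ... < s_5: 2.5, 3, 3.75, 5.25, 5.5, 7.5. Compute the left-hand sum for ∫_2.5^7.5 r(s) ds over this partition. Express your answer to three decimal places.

3.519

Subinterval widths: 0.5, 0.75, 1.5, 0.25, 2.
Left endpoints: 2.5, 3, 3.75, 5.25, 5.5.
r(2.5) = 10/11, r(3) = 5/6, r(3.75) = 20/27, r(5.25) = 20/33, r(5.5) = 10/17.
Sum = Σ Δs_i · r(s_i).
Sum ≈ 3.519.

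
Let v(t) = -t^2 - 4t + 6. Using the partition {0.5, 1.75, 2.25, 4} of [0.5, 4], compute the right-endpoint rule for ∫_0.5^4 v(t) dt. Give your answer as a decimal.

Subinterval widths: 1.25, 0.5, 1.75.
Right endpoints: 1.75, 2.25, 4.
v(1.75) = -4.0625, v(2.25) = -8.0625, v(4) = -26.
Sum = Σ Δt_i · v(t_i).
Sum = -54.609375.

-54.609375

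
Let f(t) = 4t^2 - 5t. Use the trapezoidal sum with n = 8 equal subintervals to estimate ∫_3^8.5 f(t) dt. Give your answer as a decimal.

626.44140625

Δt = (8.5 − 3)/8 = 0.6875.
f(3) = 21, f(3.6875) = 35.953125, f(4.375) = 54.6875, f(5.0625) = 77.203125, f(5.75) = 103.5, f(6.4375) = 133.578125, f(7.125) = 167.4375, f(7.8125) = 205.078125, f(8.5) = 246.5.
T_8 = (Δt/2)·[f(t_0) + 2f(t_1) + ... + 2f(t_{7}) + f(t_8)].
Sum = 626.44140625.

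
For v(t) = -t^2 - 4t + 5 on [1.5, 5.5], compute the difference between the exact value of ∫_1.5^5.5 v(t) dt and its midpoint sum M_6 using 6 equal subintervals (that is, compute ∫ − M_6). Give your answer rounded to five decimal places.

-0.14815

Exact integral: ∫_1.5^5.5 v(t) dt ≈ -90.3333333.
M_6 ≈ -90.1851852.
Error ≈ -90.3333333 − (-90.1851852) ≈ -0.14815.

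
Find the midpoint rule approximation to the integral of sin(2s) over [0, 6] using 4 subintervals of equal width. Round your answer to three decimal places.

0.117

Δs = (6 − 0)/4 = 1.5.
Midpoints: 0.75, 2.25, 3.75, 5.25.
f(0.75) ≈ 0.997, f(2.25) ≈ -0.978, f(3.75) ≈ 0.938, f(5.25) ≈ -0.880.
Sum = Δs · [f(0.75) + f(2.25) + f(3.75) + f(5.25)].
Sum ≈ 0.117.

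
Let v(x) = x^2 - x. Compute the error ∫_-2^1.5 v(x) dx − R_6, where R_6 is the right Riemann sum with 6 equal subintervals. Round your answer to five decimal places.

Exact integral: ∫_-2^1.5 v(x) dx ≈ 4.6666667.
R_6 ≈ 3.3339120.
Error ≈ 4.6666667 − 3.3339120 ≈ 1.33275.

1.33275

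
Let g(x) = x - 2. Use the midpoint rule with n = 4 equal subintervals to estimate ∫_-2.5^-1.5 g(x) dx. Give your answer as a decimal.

Δx = (-1.5 − (-2.5))/4 = 0.25.
Midpoints: -2.375, -2.125, -1.875, -1.625.
g(-2.375) = -4.375, g(-2.125) = -4.125, g(-1.875) = -3.875, g(-1.625) = -3.625.
Sum = Δx · [g(-2.375) + g(-2.125) + g(-1.875) + g(-1.625)].
Sum = -4.

-4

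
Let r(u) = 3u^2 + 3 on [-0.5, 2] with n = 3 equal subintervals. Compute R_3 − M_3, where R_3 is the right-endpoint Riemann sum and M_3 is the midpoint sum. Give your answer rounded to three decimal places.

5.990

R_3 ≈ 21.18056.
M_3 ≈ 15.19097.
R_3 − M_3 ≈ 5.990.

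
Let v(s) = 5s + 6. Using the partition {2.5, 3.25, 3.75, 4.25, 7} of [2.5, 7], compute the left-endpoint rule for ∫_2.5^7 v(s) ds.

Subinterval widths: 0.75, 0.5, 0.5, 2.75.
Left endpoints: 2.5, 3.25, 3.75, 4.25.
v(2.5) = 18.5, v(3.25) = 22.25, v(3.75) = 24.75, v(4.25) = 27.25.
Sum = Σ Δs_i · v(s_i).
Sum = 112.3125.

112.3125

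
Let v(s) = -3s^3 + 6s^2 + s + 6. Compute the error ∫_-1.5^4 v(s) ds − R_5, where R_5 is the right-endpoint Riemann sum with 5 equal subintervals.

Exact integral: ∫_-1.5^4 v(s) ds = -13.578125.
R_5 = -82.17.
Error = -13.578125 − (-82.17) = 68.591875.

68.591875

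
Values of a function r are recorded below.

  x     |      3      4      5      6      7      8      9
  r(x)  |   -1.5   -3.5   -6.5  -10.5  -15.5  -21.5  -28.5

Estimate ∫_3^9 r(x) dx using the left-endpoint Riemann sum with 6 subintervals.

-59

Δx = 1.
Sum = 1·[(-1.5) + (-3.5) + (-6.5) + (-10.5) + (-15.5) + (-21.5)] = -59.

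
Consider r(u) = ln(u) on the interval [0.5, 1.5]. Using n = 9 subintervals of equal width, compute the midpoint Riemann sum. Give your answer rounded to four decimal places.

-0.0445

Δu = (1.5 − 0.5)/9 = 1/9.
Midpoints: 5/9, 2/3, 7/9, 8/9, 1, 10/9, 11/9, 4/3, 13/9.
r(5/9) ≈ -0.5878, r(2/3) ≈ -0.4055, r(7/9) ≈ -0.2513, r(8/9) ≈ -0.1178, r(1) ≈ 0.0000, r(10/9) ≈ 0.1054, r(11/9) ≈ 0.2007, r(4/3) ≈ 0.2877, r(13/9) ≈ 0.3677.
Sum = Δu · [r(5/9) + r(2/3) + r(7/9) + ...].
Sum ≈ -0.0445.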